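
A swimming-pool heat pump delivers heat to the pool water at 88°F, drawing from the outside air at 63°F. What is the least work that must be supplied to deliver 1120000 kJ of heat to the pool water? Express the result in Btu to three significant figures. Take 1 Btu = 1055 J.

48500 Btu

In absolute terms T_C = 290.37 K and T_H = 304.26 K, so ΔT = 13.89 K.
The reversible limit is COP_HP = T_H/ΔT = 21.91, so W_min = Q_H/COP = Q_H·ΔT/T_H.
W_min = 1120000 × 13.89/304.26 = 51130 kJ = 48460 Btu.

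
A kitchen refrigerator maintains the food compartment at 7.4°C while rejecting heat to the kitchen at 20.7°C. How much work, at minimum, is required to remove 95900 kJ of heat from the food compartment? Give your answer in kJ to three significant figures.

In absolute terms T_C = 280.55 K and T_H = 293.85 K, so ΔT = 13.30 K.
The reversible limit is COP_R = T_C/ΔT = 21.09, so W_min = Q_C/COP = Q_C·ΔT/T_C.
W_min = 95900 × 13.30/280.55 = 4546 kJ.

4550 kJ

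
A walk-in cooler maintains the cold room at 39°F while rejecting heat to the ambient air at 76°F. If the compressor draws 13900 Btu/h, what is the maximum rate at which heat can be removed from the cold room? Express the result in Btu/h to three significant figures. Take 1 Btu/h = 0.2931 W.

In absolute terms T_C = 277.04 K and T_H = 297.59 K, so ΔT = 20.56 K.
COP_Carnot = T_C/ΔT = 277.04/20.56 = 13.48.
Q̇_max = COP_Carnot × Ẇ = 13.48 × 13900 Btu/h = 187300 Btu/h.

187000 Btu/h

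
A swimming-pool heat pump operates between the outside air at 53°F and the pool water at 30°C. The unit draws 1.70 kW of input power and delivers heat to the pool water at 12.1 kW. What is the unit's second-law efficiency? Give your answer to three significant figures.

COP_actual = Q̇_H/Ẇ = 12.10/1.700 = 7.118.
In absolute terms T_C = 284.82 K and T_H = 303.15 K, so ΔT = 18.33 K.
COP_Carnot = T_H/ΔT = 303.15/18.33 = 16.54.
η_II = COP_actual/COP_Carnot = 7.118/16.54 = 0.4304.

0.430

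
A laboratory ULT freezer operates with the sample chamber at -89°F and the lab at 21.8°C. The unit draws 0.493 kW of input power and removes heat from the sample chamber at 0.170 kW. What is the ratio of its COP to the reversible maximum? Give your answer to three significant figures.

COP_actual = Q̇_C/Ẇ = 0.1700/0.4930 = 0.3448.
In absolute terms T_C = 205.93 K and T_H = 294.95 K, so ΔT = 89.02 K.
COP_Carnot = T_C/ΔT = 205.93/89.02 = 2.313.
η_II = COP_actual/COP_Carnot = 0.3448/2.313 = 0.1491.

0.149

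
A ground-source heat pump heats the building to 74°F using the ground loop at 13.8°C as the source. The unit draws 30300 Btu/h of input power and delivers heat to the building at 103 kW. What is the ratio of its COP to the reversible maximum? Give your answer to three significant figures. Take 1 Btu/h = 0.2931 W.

0.373

Converting, Q̇_H = 103.0 kW = 351400 Btu/h, so COP_actual = Q̇_H/Ẇ = 351400/30300 = 11.60.
In absolute terms T_C = 286.95 K and T_H = 296.48 K, so ΔT = 9.533 K.
COP_Carnot = T_H/ΔT = 296.48/9.533 = 31.10.
η_II = COP_actual/COP_Carnot = 11.60/31.10 = 0.3729.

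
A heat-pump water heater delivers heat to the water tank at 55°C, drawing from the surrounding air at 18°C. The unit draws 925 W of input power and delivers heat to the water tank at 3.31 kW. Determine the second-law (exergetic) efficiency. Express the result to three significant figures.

Converting, Q̇_H = 3.310 kW = 3310 W, so COP_actual = Q̇_H/Ẇ = 3310/925.0 = 3.578.
In absolute terms T_C = 291.15 K and T_H = 328.15 K, so ΔT = 37.00 K.
COP_Carnot = T_H/ΔT = 328.15/37.00 = 8.869.
η_II = COP_actual/COP_Carnot = 3.578/8.869 = 0.4035.

0.403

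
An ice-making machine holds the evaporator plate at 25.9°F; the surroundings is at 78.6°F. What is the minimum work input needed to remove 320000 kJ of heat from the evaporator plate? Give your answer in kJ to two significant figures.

In absolute terms T_C = 269.76 K and T_H = 299.04 K, so ΔT = 29.28 K.
The reversible limit is COP_R = T_C/ΔT = 9.214, so W_min = Q_C/COP = Q_C·ΔT/T_C.
W_min = 320000 × 29.28/269.76 = 34730 kJ.

35000 kJ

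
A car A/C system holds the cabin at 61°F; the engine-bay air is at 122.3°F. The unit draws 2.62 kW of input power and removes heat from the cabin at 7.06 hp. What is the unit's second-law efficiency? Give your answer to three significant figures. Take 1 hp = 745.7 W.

0.237

Converting, Q̇_C = 7.060 hp = 5.265 kW, so COP_actual = Q̇_C/Ẇ = 5.265/2.620 = 2.009.
In absolute terms T_C = 289.26 K and T_H = 323.32 K, so ΔT = 34.06 K.
COP_Carnot = T_C/ΔT = 289.26/34.06 = 8.494.
η_II = COP_actual/COP_Carnot = 2.009/8.494 = 0.2366.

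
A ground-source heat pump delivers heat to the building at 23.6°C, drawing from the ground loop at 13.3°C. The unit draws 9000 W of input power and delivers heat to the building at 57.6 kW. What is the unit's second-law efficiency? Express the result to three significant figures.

Converting, Q̇_H = 57.60 kW = 57600 W, so COP_actual = Q̇_H/Ẇ = 57600/9000 = 6.400.
In absolute terms T_C = 286.45 K and T_H = 296.75 K, so ΔT = 10.30 K.
COP_Carnot = T_H/ΔT = 296.75/10.30 = 28.81.
η_II = COP_actual/COP_Carnot = 6.400/28.81 = 0.2221.

0.222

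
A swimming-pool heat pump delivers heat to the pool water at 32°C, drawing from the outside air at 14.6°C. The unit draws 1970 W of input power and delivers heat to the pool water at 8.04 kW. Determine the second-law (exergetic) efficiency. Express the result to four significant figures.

0.2327

Converting, Q̇_H = 8.040 kW = 8040 W, so COP_actual = Q̇_H/Ẇ = 8040/1970 = 4.081.
In absolute terms T_C = 287.75 K and T_H = 305.15 K, so ΔT = 17.40 K.
COP_Carnot = T_H/ΔT = 305.15/17.40 = 17.54.
η_II = COP_actual/COP_Carnot = 4.081/17.54 = 0.2327.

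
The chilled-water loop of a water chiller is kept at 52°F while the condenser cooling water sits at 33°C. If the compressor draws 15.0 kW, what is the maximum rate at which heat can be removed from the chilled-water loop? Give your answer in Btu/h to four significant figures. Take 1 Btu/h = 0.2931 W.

In absolute terms T_C = 284.26 K and T_H = 306.15 K, so ΔT = 21.89 K.
COP_Carnot = T_C/ΔT = 284.26/21.89 = 12.99.
Q̇_max = COP_Carnot × Ẇ = 12.99 × 15.00 kW = 194.8 kW = 664600 Btu/h.

664600 Btu/h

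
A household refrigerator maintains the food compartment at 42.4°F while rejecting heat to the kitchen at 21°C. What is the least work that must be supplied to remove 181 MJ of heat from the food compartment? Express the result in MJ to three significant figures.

9.88 MJ

In absolute terms T_C = 278.93 K and T_H = 294.15 K, so ΔT = 15.22 K.
The reversible limit is COP_R = T_C/ΔT = 18.32, so W_min = Q_C/COP = Q_C·ΔT/T_C.
W_min = 181.0 × 15.22/278.93 = 9.878 MJ.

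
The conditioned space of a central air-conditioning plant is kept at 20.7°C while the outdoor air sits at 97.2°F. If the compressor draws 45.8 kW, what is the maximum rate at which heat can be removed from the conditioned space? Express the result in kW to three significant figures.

867 kW

In absolute terms T_C = 293.85 K and T_H = 309.37 K, so ΔT = 15.52 K.
COP_Carnot = T_C/ΔT = 293.85/15.52 = 18.93.
Q̇_max = COP_Carnot × Ẇ = 18.93 × 45.80 kW = 867.0 kW.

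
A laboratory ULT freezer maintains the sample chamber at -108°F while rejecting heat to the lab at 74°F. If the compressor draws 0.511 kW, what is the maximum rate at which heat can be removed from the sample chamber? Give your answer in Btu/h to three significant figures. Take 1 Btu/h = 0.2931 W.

In absolute terms T_C = 195.37 K and T_H = 296.48 K, so ΔT = 101.1 K.
COP_Carnot = T_C/ΔT = 195.37/101.1 = 1.932.
Q̇_max = COP_Carnot × Ẇ = 1.932 × 0.5110 kW = 0.9874 kW = 3369 Btu/h.

3370 Btu/h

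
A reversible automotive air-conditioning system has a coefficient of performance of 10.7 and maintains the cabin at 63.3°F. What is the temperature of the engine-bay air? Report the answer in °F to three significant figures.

112 °F

COP_R = T_C/(T_H − T_C) gives T_H − T_C = T_C/COP.
With T_C = 290.54 K, T_H = 290.54 × (1 + 1/10.7) = 317.69 K.
Converting, 317.69 K = 112.18°F.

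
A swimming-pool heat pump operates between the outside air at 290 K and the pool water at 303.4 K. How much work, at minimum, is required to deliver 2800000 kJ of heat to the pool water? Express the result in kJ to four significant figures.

The reservoir spacing is ΔT = 303.4 − 290 = 13.40 K.
The reversible limit is COP_HP = T_H/ΔT = 22.64, so W_min = Q_H/COP = Q_H·ΔT/T_H.
W_min = 2800000 × 13.40/303.40 = 123700 kJ.

123700 kJ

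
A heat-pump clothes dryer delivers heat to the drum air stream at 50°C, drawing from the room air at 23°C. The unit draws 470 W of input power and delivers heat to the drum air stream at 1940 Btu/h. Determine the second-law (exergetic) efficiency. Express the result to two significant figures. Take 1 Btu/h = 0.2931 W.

0.10

Converting, Q̇_H = 1940 Btu/h = 568.6 W, so COP_actual = Q̇_H/Ẇ = 568.6/470.0 = 1.210.
In absolute terms T_C = 296.15 K and T_H = 323.15 K, so ΔT = 27.00 K.
COP_Carnot = T_H/ΔT = 323.15/27.00 = 11.97.
η_II = COP_actual/COP_Carnot = 1.210/11.97 = 0.1011.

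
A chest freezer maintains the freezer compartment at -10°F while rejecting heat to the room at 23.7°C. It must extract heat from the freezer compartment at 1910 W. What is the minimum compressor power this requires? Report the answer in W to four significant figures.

359.6 W

In absolute terms T_C = 249.82 K and T_H = 296.85 K, so ΔT = 47.03 K.
COP_Carnot = T_C/ΔT = 249.82/47.03 = 5.311.
Ẇ_min = Q̇/COP_Carnot = 1910/5.311 = 359.6 W.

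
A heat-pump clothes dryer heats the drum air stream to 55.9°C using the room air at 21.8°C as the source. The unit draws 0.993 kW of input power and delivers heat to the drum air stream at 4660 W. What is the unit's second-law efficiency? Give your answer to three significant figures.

Converting, Q̇_H = 4660 W = 4.660 kW, so COP_actual = Q̇_H/Ẇ = 4.660/0.9930 = 4.693.
In absolute terms T_C = 294.95 K and T_H = 329.05 K, so ΔT = 34.10 K.
COP_Carnot = T_H/ΔT = 329.05/34.10 = 9.650.
η_II = COP_actual/COP_Carnot = 4.693/9.650 = 0.4863.

0.486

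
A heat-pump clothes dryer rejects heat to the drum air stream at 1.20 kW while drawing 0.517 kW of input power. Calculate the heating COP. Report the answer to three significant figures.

2.32

The first law gives Q̇_H = Q̇_C + Ẇ, so the three rates are Q̇_C = 0.6830, Q̇_H = 1.200, Ẇ = 0.5170 kW.
COP_HP = Q̇_H/Ẇ = 1.200/0.5170 = 2.321.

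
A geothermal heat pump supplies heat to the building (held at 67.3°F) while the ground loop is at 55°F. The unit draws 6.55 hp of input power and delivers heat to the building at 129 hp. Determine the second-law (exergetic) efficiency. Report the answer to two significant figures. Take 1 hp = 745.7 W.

COP_actual = Q̇_H/Ẇ = 129.0/6.550 = 19.69.
In absolute terms T_C = 285.93 K and T_H = 292.76 K, so ΔT = 6.833 K.
COP_Carnot = T_H/ΔT = 292.76/6.833 = 42.84.
η_II = COP_actual/COP_Carnot = 19.69/42.84 = 0.4597.

0.46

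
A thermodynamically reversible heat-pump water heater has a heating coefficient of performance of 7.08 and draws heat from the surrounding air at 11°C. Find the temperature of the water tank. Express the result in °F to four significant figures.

COP_HP = T_H/(T_H − T_C) rearranges to T_H = COP·T_C/(COP − 1).
With T_C = 284.15 K, T_H = 7.08 × 284.15/6.080 = 330.89 K.
Converting, 330.89 K = 135.92°F.

135.9 °F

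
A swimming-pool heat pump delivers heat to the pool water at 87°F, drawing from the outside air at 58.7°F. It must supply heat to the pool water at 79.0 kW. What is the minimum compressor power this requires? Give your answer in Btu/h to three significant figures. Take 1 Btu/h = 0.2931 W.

14000 Btu/h

In absolute terms T_C = 287.98 K and T_H = 303.71 K, so ΔT = 15.72 K.
COP_Carnot = T_H/ΔT = 303.71/15.72 = 19.32.
Ẇ_min = Q̇/COP_Carnot = 79.00/19.32 = 4.090 kW = 13950 Btu/h.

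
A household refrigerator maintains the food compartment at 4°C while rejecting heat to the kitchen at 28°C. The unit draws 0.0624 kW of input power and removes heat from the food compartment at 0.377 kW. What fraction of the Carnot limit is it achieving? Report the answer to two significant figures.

0.52

COP_actual = Q̇_C/Ẇ = 0.3770/0.06240 = 6.042.
In absolute terms T_C = 277.15 K and T_H = 301.15 K, so ΔT = 24.00 K.
COP_Carnot = T_C/ΔT = 277.15/24.00 = 11.55.
η_II = COP_actual/COP_Carnot = 6.042/11.55 = 0.5232.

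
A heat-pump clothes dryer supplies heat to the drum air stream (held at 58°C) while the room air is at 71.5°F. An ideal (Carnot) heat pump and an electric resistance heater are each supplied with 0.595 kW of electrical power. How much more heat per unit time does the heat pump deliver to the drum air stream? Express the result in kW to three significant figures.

4.87 kW

In absolute terms T_C = 295.09 K and T_H = 331.15 K, so ΔT = 36.06 K.
COP_Carnot = T_H/ΔT = 331.15/36.06 = 9.184.
The heat pump delivers Q̇_H = COP × Ẇ = 5.465 kW; the resistance heater delivers Ẇ = 0.5950 kW.
Extra = (COP − 1)·Ẇ = 4.870 kW.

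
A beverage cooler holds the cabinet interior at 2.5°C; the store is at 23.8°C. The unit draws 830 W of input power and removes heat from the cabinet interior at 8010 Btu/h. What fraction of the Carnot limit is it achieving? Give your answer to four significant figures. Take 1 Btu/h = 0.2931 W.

Converting, Q̇_C = 8010 Btu/h = 2348 W, so COP_actual = Q̇_C/Ẇ = 2348/830.0 = 2.829.
In absolute terms T_C = 275.65 K and T_H = 296.95 K, so ΔT = 21.30 K.
COP_Carnot = T_C/ΔT = 275.65/21.30 = 12.94.
η_II = COP_actual/COP_Carnot = 2.829/12.94 = 0.2186.

0.2186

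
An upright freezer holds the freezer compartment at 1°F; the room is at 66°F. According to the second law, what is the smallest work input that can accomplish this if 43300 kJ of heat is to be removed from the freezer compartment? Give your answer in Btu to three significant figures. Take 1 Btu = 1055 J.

5790 Btu

In absolute terms T_C = 255.93 K and T_H = 292.04 K, so ΔT = 36.11 K.
The reversible limit is COP_R = T_C/ΔT = 7.087, so W_min = Q_C/COP = Q_C·ΔT/T_C.
W_min = 43300 × 36.11/255.93 = 6110 kJ = 5791 Btu.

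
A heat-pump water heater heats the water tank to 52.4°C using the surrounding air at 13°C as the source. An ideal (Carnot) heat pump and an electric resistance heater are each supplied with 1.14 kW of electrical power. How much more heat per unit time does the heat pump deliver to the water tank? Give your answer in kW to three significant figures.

8.28 kW

In absolute terms T_C = 286.15 K and T_H = 325.55 K, so ΔT = 39.40 K.
COP_Carnot = T_H/ΔT = 325.55/39.40 = 8.263.
The heat pump delivers Q̇_H = COP × Ẇ = 9.419 kW; the resistance heater delivers Ẇ = 1.140 kW.
Extra = (COP − 1)·Ẇ = 8.279 kW.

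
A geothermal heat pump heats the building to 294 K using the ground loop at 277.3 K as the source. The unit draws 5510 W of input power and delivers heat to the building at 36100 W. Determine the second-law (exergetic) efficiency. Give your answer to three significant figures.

COP_actual = Q̇_H/Ẇ = 36100/5510 = 6.552.
The reservoir spacing is ΔT = 294 − 277.3 = 16.70 K.
COP_Carnot = T_H/ΔT = 294.00/16.70 = 17.60.
η_II = COP_actual/COP_Carnot = 6.552/17.60 = 0.3722.

0.372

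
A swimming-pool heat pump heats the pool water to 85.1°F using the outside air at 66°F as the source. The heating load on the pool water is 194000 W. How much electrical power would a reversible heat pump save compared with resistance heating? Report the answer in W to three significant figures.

In absolute terms T_C = 292.04 K and T_H = 302.65 K, so ΔT = 10.61 K.
COP_Carnot = T_H/ΔT = 302.65/10.61 = 28.52.
Resistance heating needs Ẇ_res = Q̇_H = 194000 W; the reversible heat pump needs only Ẇ_hp = Q̇_H/COP = 6802 W.
Saving = 194000 − 6802 = 187200 W.

187000 W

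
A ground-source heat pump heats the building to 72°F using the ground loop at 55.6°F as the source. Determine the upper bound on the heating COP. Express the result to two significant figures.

32

In absolute terms T_C = 286.26 K and T_H = 295.37 K, so ΔT = 9.111 K.
For a reversible cycle, COP_Carnot = T_H/ΔT = 295.37/9.111 = 32.42.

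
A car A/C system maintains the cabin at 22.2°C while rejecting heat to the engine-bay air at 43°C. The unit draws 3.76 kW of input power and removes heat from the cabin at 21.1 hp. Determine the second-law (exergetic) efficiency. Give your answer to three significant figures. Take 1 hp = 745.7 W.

Converting, Q̇_C = 21.10 hp = 15.73 kW, so COP_actual = Q̇_C/Ẇ = 15.73/3.760 = 4.185.
In absolute terms T_C = 295.35 K and T_H = 316.15 K, so ΔT = 20.80 K.
COP_Carnot = T_C/ΔT = 295.35/20.80 = 14.20.
η_II = COP_actual/COP_Carnot = 4.185/14.20 = 0.2947.

0.295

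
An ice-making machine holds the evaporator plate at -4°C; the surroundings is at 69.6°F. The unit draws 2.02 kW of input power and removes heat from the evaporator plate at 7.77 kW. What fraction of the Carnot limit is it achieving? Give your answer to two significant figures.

COP_actual = Q̇_C/Ẇ = 7.770/2.020 = 3.847.
In absolute terms T_C = 269.15 K and T_H = 294.04 K, so ΔT = 24.89 K.
COP_Carnot = T_C/ΔT = 269.15/24.89 = 10.81.
η_II = COP_actual/COP_Carnot = 3.847/10.81 = 0.3557.

0.36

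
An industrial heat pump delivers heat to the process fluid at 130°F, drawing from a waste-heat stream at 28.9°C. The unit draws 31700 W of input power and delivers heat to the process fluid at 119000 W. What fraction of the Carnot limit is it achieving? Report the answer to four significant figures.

0.2927

COP_actual = Q̇_H/Ẇ = 119000/31700 = 3.754.
In absolute terms T_C = 302.05 K and T_H = 327.59 K, so ΔT = 25.54 K.
COP_Carnot = T_H/ΔT = 327.59/25.54 = 12.82.
η_II = COP_actual/COP_Carnot = 3.754/12.82 = 0.2927.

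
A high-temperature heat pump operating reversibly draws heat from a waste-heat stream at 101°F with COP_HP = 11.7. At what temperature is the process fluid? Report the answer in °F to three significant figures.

153 °F

COP_HP = T_H/(T_H − T_C) rearranges to T_H = COP·T_C/(COP − 1).
With T_C = 311.48 K, T_H = 11.7 × 311.48/10.70 = 340.59 K.
Converting, 340.59 K = 153.40°F.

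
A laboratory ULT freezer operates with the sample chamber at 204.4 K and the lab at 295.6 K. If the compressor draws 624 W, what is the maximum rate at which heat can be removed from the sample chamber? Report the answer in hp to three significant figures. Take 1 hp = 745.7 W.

The reservoir spacing is ΔT = 295.6 − 204.4 = 91.20 K.
COP_Carnot = T_C/ΔT = 204.40/91.20 = 2.241.
Q̇_max = COP_Carnot × Ẇ = 2.241 × 624.0 W = 1399 W = 1.875 hp.

1.88 hp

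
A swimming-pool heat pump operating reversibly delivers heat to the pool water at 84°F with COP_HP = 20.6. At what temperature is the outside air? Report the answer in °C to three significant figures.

14.2 °C

COP_HP = T_H/(T_H − T_C) gives T_H − T_C = T_H/COP.
With T_H = 302.04 K, T_C = 302.04 × (1 − 1/20.6) = 287.38 K.
Converting, 287.38 K = 14.23°C.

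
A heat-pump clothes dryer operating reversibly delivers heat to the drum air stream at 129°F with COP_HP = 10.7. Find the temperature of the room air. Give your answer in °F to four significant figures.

COP_HP = T_H/(T_H − T_C) gives T_H − T_C = T_H/COP.
With T_H = 327.04 K, T_C = 327.04 × (1 − 1/10.7) = 296.47 K.
Converting, 296.47 K = 73.98°F.

73.98 °F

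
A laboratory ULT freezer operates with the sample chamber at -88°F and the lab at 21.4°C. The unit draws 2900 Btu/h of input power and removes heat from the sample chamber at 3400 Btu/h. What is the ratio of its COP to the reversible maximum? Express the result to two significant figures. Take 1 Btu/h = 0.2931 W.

0.50

COP_actual = Q̇_C/Ẇ = 3400/2900 = 1.172.
In absolute terms T_C = 206.48 K and T_H = 294.55 K, so ΔT = 88.07 K.
COP_Carnot = T_C/ΔT = 206.48/88.07 = 2.345.
η_II = COP_actual/COP_Carnot = 1.172/2.345 = 0.5000.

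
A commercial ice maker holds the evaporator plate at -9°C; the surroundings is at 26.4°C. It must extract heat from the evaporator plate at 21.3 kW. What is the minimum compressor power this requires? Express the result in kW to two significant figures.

2.9 kW

In absolute terms T_C = 264.15 K and T_H = 299.55 K, so ΔT = 35.40 K.
COP_Carnot = T_C/ΔT = 264.15/35.40 = 7.462.
Ẇ_min = Q̇/COP_Carnot = 21.30/7.462 = 2.855 kW.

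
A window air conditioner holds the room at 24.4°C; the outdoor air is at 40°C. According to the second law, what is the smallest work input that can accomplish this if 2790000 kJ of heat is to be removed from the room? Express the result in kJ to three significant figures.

In absolute terms T_C = 297.55 K and T_H = 313.15 K, so ΔT = 15.60 K.
The reversible limit is COP_R = T_C/ΔT = 19.07, so W_min = Q_C/COP = Q_C·ΔT/T_C.
W_min = 2790000 × 15.60/297.55 = 146300 kJ.

146000 kJ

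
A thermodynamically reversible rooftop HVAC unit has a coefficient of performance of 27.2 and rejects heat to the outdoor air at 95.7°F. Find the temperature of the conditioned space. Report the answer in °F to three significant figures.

For a Carnot refrigerator COP_R = T_C/(T_H − T_C), so T_C = COP·T_H/(1 + COP).
With T_H = 308.54 K, T_C = 27.2 × 308.54/28.20 = 297.60 K.
Converting, 297.60 K = 76.01°F.

76.0 °F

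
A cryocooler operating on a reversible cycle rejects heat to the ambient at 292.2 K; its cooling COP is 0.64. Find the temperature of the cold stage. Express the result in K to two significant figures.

For a Carnot refrigerator COP_R = T_C/(T_H − T_C), so T_C = COP·T_H/(1 + COP).
With T_H = 292.20 K, T_C = 0.64 × 292.20/1.640 = 114.03 K.

110 K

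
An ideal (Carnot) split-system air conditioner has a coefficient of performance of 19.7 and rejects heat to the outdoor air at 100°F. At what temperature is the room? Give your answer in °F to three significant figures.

73.0 °F

For a Carnot refrigerator COP_R = T_C/(T_H − T_C), so T_C = COP·T_H/(1 + COP).
With T_H = 310.93 K, T_C = 19.7 × 310.93/20.70 = 295.91 K.
Converting, 295.91 K = 72.96°F.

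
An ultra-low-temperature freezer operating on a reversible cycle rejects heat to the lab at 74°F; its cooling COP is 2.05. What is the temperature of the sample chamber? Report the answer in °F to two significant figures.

For a Carnot refrigerator COP_R = T_C/(T_H − T_C), so T_C = COP·T_H/(1 + COP).
With T_H = 296.48 K, T_C = 2.05 × 296.48/3.050 = 199.28 K.
Converting, 199.28 K = -100.97°F.

-100 °F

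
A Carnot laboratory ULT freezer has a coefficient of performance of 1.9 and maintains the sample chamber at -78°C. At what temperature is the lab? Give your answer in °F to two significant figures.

COP_R = T_C/(T_H − T_C) gives T_H − T_C = T_C/COP.
With T_C = 195.15 K, T_H = 195.15 × (1 + 1/1.9) = 297.86 K.
Converting, 297.86 K = 76.48°F.

76 °F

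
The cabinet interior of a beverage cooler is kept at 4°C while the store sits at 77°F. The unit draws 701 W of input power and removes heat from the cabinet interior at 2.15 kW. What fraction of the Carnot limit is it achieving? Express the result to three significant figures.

Converting, Q̇_C = 2.150 kW = 2150 W, so COP_actual = Q̇_C/Ẇ = 2150/701.0 = 3.067.
In absolute terms T_C = 277.15 K and T_H = 298.15 K, so ΔT = 21.00 K.
COP_Carnot = T_C/ΔT = 277.15/21.00 = 13.20.
η_II = COP_actual/COP_Carnot = 3.067/13.20 = 0.2324.

0.232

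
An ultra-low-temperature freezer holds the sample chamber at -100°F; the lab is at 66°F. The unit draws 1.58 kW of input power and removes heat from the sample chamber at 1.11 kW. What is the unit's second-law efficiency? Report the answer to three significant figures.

0.324

COP_actual = Q̇_C/Ẇ = 1.110/1.580 = 0.7025.
In absolute terms T_C = 199.82 K and T_H = 292.04 K, so ΔT = 92.22 K.
COP_Carnot = T_C/ΔT = 199.82/92.22 = 2.167.
η_II = COP_actual/COP_Carnot = 0.7025/2.167 = 0.3242.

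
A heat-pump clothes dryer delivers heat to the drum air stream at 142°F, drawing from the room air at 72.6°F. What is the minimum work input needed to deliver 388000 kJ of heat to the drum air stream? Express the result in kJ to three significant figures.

44800 kJ

In absolute terms T_C = 295.71 K and T_H = 334.26 K, so ΔT = 38.56 K.
The reversible limit is COP_HP = T_H/ΔT = 8.670, so W_min = Q_H/COP = Q_H·ΔT/T_H.
W_min = 388000 × 38.56/334.26 = 44750 kJ.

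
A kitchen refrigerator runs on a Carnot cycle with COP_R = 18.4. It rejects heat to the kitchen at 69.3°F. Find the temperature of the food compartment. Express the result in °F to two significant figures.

For a Carnot refrigerator COP_R = T_C/(T_H − T_C), so T_C = COP·T_H/(1 + COP).
With T_H = 293.87 K, T_C = 18.4 × 293.87/19.40 = 278.72 K.
Converting, 278.72 K = 42.03°F.

42 °F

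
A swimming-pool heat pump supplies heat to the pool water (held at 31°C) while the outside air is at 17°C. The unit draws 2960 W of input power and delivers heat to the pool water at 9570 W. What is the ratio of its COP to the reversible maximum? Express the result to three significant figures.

0.149

COP_actual = Q̇_H/Ẇ = 9570/2960 = 3.233.
In absolute terms T_C = 290.15 K and T_H = 304.15 K, so ΔT = 14.00 K.
COP_Carnot = T_H/ΔT = 304.15/14.00 = 21.73.
η_II = COP_actual/COP_Carnot = 3.233/21.73 = 0.1488.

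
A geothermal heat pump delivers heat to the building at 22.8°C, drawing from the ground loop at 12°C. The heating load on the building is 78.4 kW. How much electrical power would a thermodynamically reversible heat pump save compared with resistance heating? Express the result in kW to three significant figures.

In absolute terms T_C = 285.15 K and T_H = 295.95 K, so ΔT = 10.80 K.
COP_Carnot = T_H/ΔT = 295.95/10.80 = 27.40.
Resistance heating needs Ẇ_res = Q̇_H = 78.40 kW; the reversible heat pump needs only Ẇ_hp = Q̇_H/COP = 2.861 kW.
Saving = 78.40 − 2.861 = 75.54 kW.

75.5 kW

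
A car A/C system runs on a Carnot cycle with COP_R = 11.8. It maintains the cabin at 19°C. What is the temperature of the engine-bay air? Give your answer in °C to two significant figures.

COP_R = T_C/(T_H − T_C) gives T_H − T_C = T_C/COP.
With T_C = 292.15 K, T_H = 292.15 × (1 + 1/11.8) = 316.91 K.
Converting, 316.91 K = 43.76°C.

44 °C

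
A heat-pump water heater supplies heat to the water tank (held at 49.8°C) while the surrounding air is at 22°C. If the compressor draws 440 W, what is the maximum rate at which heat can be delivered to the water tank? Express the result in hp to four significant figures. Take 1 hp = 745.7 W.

6.855 hp

In absolute terms T_C = 295.15 K and T_H = 322.95 K, so ΔT = 27.80 K.
COP_Carnot = T_H/ΔT = 322.95/27.80 = 11.62.
Q̇_max = COP_Carnot × Ẇ = 11.62 × 440.0 W = 5111 W = 6.855 hp.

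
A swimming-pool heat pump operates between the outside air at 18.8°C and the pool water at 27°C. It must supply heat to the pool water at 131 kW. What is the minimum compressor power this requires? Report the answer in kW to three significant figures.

3.58 kW

In absolute terms T_C = 291.95 K and T_H = 300.15 K, so ΔT = 8.200 K.
COP_Carnot = T_H/ΔT = 300.15/8.200 = 36.60.
Ẇ_min = Q̇/COP_Carnot = 131.0/36.60 = 3.579 kW.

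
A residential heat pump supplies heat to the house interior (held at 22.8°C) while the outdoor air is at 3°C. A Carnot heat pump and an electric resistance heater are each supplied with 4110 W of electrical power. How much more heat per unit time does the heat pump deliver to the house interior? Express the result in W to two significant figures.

In absolute terms T_C = 276.15 K and T_H = 295.95 K, so ΔT = 19.80 K.
COP_Carnot = T_H/ΔT = 295.95/19.80 = 14.95.
The heat pump delivers Q̇_H = COP × Ẇ = 61430 W; the resistance heater delivers Ẇ = 4110 W.
Extra = (COP − 1)·Ẇ = 57320 W.

57000 W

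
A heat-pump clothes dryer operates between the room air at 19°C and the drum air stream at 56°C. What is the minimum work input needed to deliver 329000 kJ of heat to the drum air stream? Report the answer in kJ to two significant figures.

37000 kJ

In absolute terms T_C = 292.15 K and T_H = 329.15 K, so ΔT = 37.00 K.
The reversible limit is COP_HP = T_H/ΔT = 8.896, so W_min = Q_H/COP = Q_H·ΔT/T_H.
W_min = 329000 × 37.00/329.15 = 36980 kJ.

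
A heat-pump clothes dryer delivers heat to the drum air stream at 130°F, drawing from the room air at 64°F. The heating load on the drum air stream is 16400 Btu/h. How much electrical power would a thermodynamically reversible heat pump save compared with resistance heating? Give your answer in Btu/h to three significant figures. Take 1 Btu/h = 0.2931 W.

14600 Btu/h

In absolute terms T_C = 290.93 K and T_H = 327.59 K, so ΔT = 36.67 K.
COP_Carnot = T_H/ΔT = 327.59/36.67 = 8.934.
Resistance heating needs Ẇ_res = Q̇_H = 16400 Btu/h; the reversible heat pump needs only Ẇ_hp = Q̇_H/COP = 1836 Btu/h.
Saving = 16400 − 1836 = 14560 Btu/h.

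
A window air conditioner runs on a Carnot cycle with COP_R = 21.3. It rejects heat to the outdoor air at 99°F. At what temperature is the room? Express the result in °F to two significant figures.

74 °F

For a Carnot refrigerator COP_R = T_C/(T_H − T_C), so T_C = COP·T_H/(1 + COP).
With T_H = 310.37 K, T_C = 21.3 × 310.37/22.30 = 296.45 K.
Converting, 296.45 K = 73.95°F.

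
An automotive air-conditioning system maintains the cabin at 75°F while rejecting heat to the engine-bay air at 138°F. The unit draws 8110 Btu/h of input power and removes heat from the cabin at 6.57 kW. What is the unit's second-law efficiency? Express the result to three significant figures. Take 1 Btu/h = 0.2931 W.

Converting, Q̇_C = 6.570 kW = 22420 Btu/h, so COP_actual = Q̇_C/Ẇ = 22420/8110 = 2.764.
In absolute terms T_C = 297.04 K and T_H = 332.04 K, so ΔT = 35.00 K.
COP_Carnot = T_C/ΔT = 297.04/35.00 = 8.487.
η_II = COP_actual/COP_Carnot = 2.764/8.487 = 0.3257.

0.326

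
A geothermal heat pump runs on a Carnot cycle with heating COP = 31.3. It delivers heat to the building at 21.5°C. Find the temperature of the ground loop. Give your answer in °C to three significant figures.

12.1 °C

COP_HP = T_H/(T_H − T_C) gives T_H − T_C = T_H/COP.
With T_H = 294.65 K, T_C = 294.65 × (1 − 1/31.3) = 285.24 K.
Converting, 285.24 K = 12.09°C.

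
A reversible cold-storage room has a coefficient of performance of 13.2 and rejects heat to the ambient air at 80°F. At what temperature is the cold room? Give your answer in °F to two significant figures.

For a Carnot refrigerator COP_R = T_C/(T_H − T_C), so T_C = COP·T_H/(1 + COP).
With T_H = 299.82 K, T_C = 13.2 × 299.82/14.20 = 278.70 K.
Converting, 278.70 K = 42.00°F.

42 °F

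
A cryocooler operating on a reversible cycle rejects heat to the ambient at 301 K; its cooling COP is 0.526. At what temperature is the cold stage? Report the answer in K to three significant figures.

For a Carnot refrigerator COP_R = T_C/(T_H − T_C), so T_C = COP·T_H/(1 + COP).
With T_H = 301.00 K, T_C = 0.526 × 301.00/1.526 = 103.75 K.

104 K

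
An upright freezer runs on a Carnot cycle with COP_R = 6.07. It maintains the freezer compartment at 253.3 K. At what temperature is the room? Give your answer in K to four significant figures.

295.0 K

COP_R = T_C/(T_H − T_C) gives T_H − T_C = T_C/COP.
With T_C = 253.30 K, T_H = 253.30 × (1 + 1/6.07) = 295.03 K.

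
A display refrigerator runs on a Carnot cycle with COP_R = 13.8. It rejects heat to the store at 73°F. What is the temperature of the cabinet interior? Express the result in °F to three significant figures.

For a Carnot refrigerator COP_R = T_C/(T_H − T_C), so T_C = COP·T_H/(1 + COP).
With T_H = 295.93 K, T_C = 13.8 × 295.93/14.80 = 275.93 K.
Converting, 275.93 K = 37.01°F.

37.0 °F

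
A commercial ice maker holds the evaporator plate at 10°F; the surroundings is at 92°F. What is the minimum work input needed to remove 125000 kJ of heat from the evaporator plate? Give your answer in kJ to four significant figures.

In absolute terms T_C = 260.93 K and T_H = 306.48 K, so ΔT = 45.56 K.
The reversible limit is COP_R = T_C/ΔT = 5.728, so W_min = Q_C/COP = Q_C·ΔT/T_C.
W_min = 125000 × 45.56/260.93 = 21820 kJ.

21820 kJ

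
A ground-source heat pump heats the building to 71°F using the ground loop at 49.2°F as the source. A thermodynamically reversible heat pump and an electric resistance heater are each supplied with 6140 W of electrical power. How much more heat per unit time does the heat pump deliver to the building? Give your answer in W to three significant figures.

143000 W

In absolute terms T_C = 282.71 K and T_H = 294.82 K, so ΔT = 12.11 K.
COP_Carnot = T_H/ΔT = 294.82/12.11 = 24.34.
The heat pump delivers Q̇_H = COP × Ẇ = 149500 W; the resistance heater delivers Ẇ = 6140 W.
Extra = (COP − 1)·Ẇ = 143300 W.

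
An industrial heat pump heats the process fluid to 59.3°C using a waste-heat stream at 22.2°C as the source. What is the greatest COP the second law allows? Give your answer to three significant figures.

In absolute terms T_C = 295.35 K and T_H = 332.45 K, so ΔT = 37.10 K.
For a reversible cycle, COP_Carnot = T_H/ΔT = 332.45/37.10 = 8.961.

8.96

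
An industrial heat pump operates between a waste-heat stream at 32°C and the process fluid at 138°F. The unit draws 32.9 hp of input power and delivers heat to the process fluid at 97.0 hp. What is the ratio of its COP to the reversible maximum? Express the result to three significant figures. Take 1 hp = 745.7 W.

COP_actual = Q̇_H/Ẇ = 97.00/32.90 = 2.948.
In absolute terms T_C = 305.15 K and T_H = 332.04 K, so ΔT = 26.89 K.
COP_Carnot = T_H/ΔT = 332.04/26.89 = 12.35.
η_II = COP_actual/COP_Carnot = 2.948/12.35 = 0.2388.

0.239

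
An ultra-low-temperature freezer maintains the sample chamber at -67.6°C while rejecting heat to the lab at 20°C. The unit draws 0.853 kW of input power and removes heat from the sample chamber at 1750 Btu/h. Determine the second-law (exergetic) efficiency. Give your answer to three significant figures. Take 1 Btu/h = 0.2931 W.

0.256

Converting, Q̇_C = 1750 Btu/h = 0.5129 kW, so COP_actual = Q̇_C/Ẇ = 0.5129/0.8530 = 0.6013.
In absolute terms T_C = 205.55 K and T_H = 293.15 K, so ΔT = 87.60 K.
COP_Carnot = T_C/ΔT = 205.55/87.60 = 2.346.
η_II = COP_actual/COP_Carnot = 0.6013/2.346 = 0.2563.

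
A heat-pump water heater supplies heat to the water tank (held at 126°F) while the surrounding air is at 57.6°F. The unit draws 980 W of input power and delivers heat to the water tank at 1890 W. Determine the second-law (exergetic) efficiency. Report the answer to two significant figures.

0.23

COP_actual = Q̇_H/Ẇ = 1890/980.0 = 1.929.
In absolute terms T_C = 287.37 K and T_H = 325.37 K, so ΔT = 38.00 K.
COP_Carnot = T_H/ΔT = 325.37/38.00 = 8.562.
η_II = COP_actual/COP_Carnot = 1.929/8.562 = 0.2252.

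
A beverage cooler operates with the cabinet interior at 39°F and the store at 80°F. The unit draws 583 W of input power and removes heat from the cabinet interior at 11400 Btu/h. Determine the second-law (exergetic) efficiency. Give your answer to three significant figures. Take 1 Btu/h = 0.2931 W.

Converting, Q̇_C = 11400 Btu/h = 3341 W, so COP_actual = Q̇_C/Ẇ = 3341/583.0 = 5.731.
In absolute terms T_C = 277.04 K and T_H = 299.82 K, so ΔT = 22.78 K.
COP_Carnot = T_C/ΔT = 277.04/22.78 = 12.16.
η_II = COP_actual/COP_Carnot = 5.731/12.16 = 0.4712.

0.471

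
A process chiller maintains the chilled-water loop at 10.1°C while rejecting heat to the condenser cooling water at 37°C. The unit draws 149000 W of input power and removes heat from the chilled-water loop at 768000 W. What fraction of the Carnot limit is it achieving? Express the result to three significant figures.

0.490

COP_actual = Q̇_C/Ẇ = 768000/149000 = 5.154.
In absolute terms T_C = 283.25 K and T_H = 310.15 K, so ΔT = 26.90 K.
COP_Carnot = T_C/ΔT = 283.25/26.90 = 10.53.
η_II = COP_actual/COP_Carnot = 5.154/10.53 = 0.4895.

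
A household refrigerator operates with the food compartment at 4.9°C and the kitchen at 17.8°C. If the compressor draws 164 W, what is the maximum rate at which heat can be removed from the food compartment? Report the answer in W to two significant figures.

3500 W

In absolute terms T_C = 278.05 K and T_H = 290.95 K, so ΔT = 12.90 K.
COP_Carnot = T_C/ΔT = 278.05/12.90 = 21.55.
Q̇_max = COP_Carnot × Ẇ = 21.55 × 164.0 W = 3535 W.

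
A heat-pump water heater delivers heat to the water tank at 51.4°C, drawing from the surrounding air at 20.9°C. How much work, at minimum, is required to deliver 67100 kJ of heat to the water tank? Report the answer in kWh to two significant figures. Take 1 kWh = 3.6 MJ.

In absolute terms T_C = 294.05 K and T_H = 324.55 K, so ΔT = 30.50 K.
The reversible limit is COP_HP = T_H/ΔT = 10.64, so W_min = Q_H/COP = Q_H·ΔT/T_H.
W_min = 67100 × 30.50/324.55 = 6306 kJ = 1.752 kWh.

1.8 kWh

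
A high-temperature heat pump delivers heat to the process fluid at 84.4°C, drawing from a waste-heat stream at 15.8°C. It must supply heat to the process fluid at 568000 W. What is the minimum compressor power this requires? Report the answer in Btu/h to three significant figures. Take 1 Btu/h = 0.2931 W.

372000 Btu/h

In absolute terms T_C = 288.95 K and T_H = 357.55 K, so ΔT = 68.60 K.
COP_Carnot = T_H/ΔT = 357.55/68.60 = 5.212.
Ẇ_min = Q̇/COP_Carnot = 568000/5.212 = 109000 W = 371800 Btu/h.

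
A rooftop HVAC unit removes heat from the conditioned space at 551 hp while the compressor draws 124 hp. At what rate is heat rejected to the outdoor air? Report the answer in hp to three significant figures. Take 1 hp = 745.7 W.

675 hp

For a cyclic device the first law requires Q̇_H = Q̇_C + Ẇ.
Q̇_H = Q̇_C + Ẇ = 675.0 hp.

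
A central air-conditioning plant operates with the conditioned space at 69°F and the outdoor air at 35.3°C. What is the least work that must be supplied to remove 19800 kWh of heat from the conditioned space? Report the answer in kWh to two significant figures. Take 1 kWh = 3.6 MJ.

990 kWh

In absolute terms T_C = 293.71 K and T_H = 308.45 K, so ΔT = 14.74 K.
The reversible limit is COP_R = T_C/ΔT = 19.92, so W_min = Q_C/COP = Q_C·ΔT/T_C.
W_min = 19800 × 14.74/293.71 = 994.0 kWh.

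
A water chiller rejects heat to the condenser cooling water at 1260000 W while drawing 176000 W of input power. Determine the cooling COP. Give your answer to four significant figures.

The first law gives Q̇_H = Q̇_C + Ẇ, so the three rates are Q̇_C = 1084000, Q̇_H = 1260000, Ẇ = 176000 W.
COP_R = Q̇_C/Ẇ = 1084000/176000 = 6.159.

6.159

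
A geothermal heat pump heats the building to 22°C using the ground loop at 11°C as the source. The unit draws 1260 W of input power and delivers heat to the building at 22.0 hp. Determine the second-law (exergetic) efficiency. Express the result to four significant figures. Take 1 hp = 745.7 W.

Converting, Q̇_H = 22.00 hp = 16410 W, so COP_actual = Q̇_H/Ẇ = 16410/1260 = 13.02.
In absolute terms T_C = 284.15 K and T_H = 295.15 K, so ΔT = 11.00 K.
COP_Carnot = T_H/ΔT = 295.15/11.00 = 26.83.
η_II = COP_actual/COP_Carnot = 13.02/26.83 = 0.4853.

0.4853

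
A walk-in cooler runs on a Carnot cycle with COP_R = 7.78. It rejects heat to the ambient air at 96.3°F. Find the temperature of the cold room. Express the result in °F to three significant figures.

33.0 °F

For a Carnot refrigerator COP_R = T_C/(T_H − T_C), so T_C = COP·T_H/(1 + COP).
With T_H = 308.87 K, T_C = 7.78 × 308.87/8.780 = 273.69 K.
Converting, 273.69 K = 32.98°F.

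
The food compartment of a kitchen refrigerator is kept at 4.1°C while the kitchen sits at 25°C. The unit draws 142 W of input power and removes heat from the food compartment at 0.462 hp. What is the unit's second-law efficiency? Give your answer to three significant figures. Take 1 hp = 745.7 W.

Converting, Q̇_C = 0.4620 hp = 344.5 W, so COP_actual = Q̇_C/Ẇ = 344.5/142.0 = 2.426.
In absolute terms T_C = 277.25 K and T_H = 298.15 K, so ΔT = 20.90 K.
COP_Carnot = T_C/ΔT = 277.25/20.90 = 13.27.
η_II = COP_actual/COP_Carnot = 2.426/13.27 = 0.1829.

0.183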